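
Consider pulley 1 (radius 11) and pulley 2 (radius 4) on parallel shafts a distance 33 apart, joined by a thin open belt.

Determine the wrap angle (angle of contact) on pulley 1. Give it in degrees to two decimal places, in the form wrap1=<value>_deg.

wrap1=204.49_deg

open belt: β = asin((r2−r1)/C) = asin(-7/33) = -12.2467°
wrap1 = π − 2β = 204.4934°
wrap2 = π + 2β = 155.5066°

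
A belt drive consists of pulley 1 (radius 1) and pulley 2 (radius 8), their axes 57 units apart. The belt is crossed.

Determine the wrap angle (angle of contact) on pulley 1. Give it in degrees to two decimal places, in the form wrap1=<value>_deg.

crossed belt: β = asin((r1+r2)/C) = asin(9/57) = 9.0847°
wrap1 = wrap2 = π + 2β = 198.1694°

wrap1=198.17_deg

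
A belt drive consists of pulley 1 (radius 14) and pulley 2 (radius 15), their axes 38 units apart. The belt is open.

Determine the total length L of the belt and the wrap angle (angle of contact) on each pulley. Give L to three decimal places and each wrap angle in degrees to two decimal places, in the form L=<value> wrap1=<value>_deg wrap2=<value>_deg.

L=167.133 wrap1=176.98_deg wrap2=183.02_deg

open belt: β = asin((r2−r1)/C) = asin(1/38) = 1.5080°
wrap1 = π − 2β = 176.9841°
wrap2 = π + 2β = 183.0159°
tangent length = C·cosβ = 37.9868
L = r1·wrap1 + r2·wrap2 + 2·C·cosβ = 14·3.0890 + 15·3.1942 + 2·37.9868 = 167.1325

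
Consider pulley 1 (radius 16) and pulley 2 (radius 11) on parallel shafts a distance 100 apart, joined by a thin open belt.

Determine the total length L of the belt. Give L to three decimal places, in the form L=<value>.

L=285.073

open belt: β = asin((r2−r1)/C) = asin(-5/100) = -2.8660°
wrap1 = π − 2β = 185.7320°
wrap2 = π + 2β = 174.2680°
tangent length = C·cosβ = 99.8749
L = r1·wrap1 + r2·wrap2 + 2·C·cosβ = 16·3.2416 + 11·3.0416 + 2·99.8749 = 285.0731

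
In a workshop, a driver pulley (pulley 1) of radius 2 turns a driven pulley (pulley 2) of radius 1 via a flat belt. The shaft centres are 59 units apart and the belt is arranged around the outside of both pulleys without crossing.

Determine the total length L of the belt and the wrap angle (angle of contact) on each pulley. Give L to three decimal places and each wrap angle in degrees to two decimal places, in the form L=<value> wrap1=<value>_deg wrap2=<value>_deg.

open belt: β = asin((r2−r1)/C) = asin(-1/59) = -0.9712°
wrap1 = π − 2β = 181.9423°
wrap2 = π + 2β = 178.0577°
tangent length = C·cosβ = 58.9915
L = r1·wrap1 + r2·wrap2 + 2·C·cosβ = 2·3.1755 + 1·3.1077 + 2·58.9915 = 127.4417

L=127.442 wrap1=181.94_deg wrap2=178.06_deg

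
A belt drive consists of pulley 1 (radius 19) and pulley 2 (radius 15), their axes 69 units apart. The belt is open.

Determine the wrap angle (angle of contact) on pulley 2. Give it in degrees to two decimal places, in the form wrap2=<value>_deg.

wrap2=173.35_deg

open belt: β = asin((r2−r1)/C) = asin(-4/69) = -3.3234°
wrap1 = π − 2β = 186.6467°
wrap2 = π + 2β = 173.3533°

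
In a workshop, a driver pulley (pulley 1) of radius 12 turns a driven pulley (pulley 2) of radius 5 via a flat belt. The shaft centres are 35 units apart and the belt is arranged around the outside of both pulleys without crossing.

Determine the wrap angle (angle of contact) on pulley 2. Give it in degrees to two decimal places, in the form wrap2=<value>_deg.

wrap2=156.93_deg

open belt: β = asin((r2−r1)/C) = asin(-7/35) = -11.5370°
wrap1 = π − 2β = 203.0739°
wrap2 = π + 2β = 156.9261°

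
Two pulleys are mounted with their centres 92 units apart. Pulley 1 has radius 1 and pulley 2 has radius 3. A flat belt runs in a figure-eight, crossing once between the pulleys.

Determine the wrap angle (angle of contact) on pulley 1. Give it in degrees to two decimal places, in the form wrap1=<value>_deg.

wrap1=184.98_deg

crossed belt: β = asin((r1+r2)/C) = asin(4/92) = 2.4919°
wrap1 = wrap2 = π + 2β = 184.9838°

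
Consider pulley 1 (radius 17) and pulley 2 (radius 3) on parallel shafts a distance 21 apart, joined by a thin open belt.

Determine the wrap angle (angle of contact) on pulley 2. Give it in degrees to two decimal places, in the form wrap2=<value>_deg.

open belt: β = asin((r2−r1)/C) = asin(-14/21) = -41.8103°
wrap1 = π − 2β = 263.6206°
wrap2 = π + 2β = 96.3794°

wrap2=96.38_deg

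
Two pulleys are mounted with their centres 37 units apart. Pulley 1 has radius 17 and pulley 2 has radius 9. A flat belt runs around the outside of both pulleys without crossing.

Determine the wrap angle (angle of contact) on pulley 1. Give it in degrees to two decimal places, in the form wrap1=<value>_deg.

wrap1=204.97_deg

open belt: β = asin((r2−r1)/C) = asin(-8/37) = -12.4869°
wrap1 = π − 2β = 204.9738°
wrap2 = π + 2β = 155.0262°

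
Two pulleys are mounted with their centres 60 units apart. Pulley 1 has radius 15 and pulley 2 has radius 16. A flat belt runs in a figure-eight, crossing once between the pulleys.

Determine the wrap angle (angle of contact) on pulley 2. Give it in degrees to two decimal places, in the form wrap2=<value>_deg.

crossed belt: β = asin((r1+r2)/C) = asin(31/60) = 31.1089°
wrap1 = wrap2 = π + 2β = 242.2178°

wrap2=242.22_deg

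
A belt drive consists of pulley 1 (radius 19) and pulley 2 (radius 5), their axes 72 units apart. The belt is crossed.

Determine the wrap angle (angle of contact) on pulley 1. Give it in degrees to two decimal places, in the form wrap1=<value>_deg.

crossed belt: β = asin((r1+r2)/C) = asin(24/72) = 19.4712°
wrap1 = wrap2 = π + 2β = 218.9424°

wrap1=218.94_deg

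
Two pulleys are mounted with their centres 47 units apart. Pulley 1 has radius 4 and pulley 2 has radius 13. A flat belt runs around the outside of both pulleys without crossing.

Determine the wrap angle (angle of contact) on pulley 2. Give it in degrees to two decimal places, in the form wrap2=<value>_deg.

open belt: β = asin((r2−r1)/C) = asin(9/47) = 11.0397°
wrap1 = π − 2β = 157.9206°
wrap2 = π + 2β = 202.0794°

wrap2=202.08_deg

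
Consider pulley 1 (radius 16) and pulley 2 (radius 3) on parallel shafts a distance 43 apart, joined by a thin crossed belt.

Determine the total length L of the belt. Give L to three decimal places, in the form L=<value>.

L=154.231

crossed belt: β = asin((r1+r2)/C) = asin(19/43) = 26.2226°
wrap1 = wrap2 = π + 2β = 232.4453°
tangent length = C·cosβ = 38.5746
L = (r1+r2)·wrap + 2·C·cosβ = 19·4.0569 + 2·38.5746 = 154.2310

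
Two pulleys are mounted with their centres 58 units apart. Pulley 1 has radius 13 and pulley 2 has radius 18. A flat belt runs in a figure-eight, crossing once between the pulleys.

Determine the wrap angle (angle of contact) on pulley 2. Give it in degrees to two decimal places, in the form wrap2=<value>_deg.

crossed belt: β = asin((r1+r2)/C) = asin(31/58) = 32.3088°
wrap1 = wrap2 = π + 2β = 244.6177°

wrap2=244.62_deg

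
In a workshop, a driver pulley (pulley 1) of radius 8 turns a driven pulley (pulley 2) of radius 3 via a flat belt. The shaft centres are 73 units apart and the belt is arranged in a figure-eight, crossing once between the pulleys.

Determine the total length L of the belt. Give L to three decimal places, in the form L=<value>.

crossed belt: β = asin((r1+r2)/C) = asin(11/73) = 8.6666°
wrap1 = wrap2 = π + 2β = 197.3332°
tangent length = C·cosβ = 72.1665
L = (r1+r2)·wrap + 2·C·cosβ = 11·3.4441 + 2·72.1665 = 182.2182

L=182.218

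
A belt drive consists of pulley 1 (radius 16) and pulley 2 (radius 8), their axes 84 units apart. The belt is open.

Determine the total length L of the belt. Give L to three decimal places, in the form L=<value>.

open belt: β = asin((r2−r1)/C) = asin(-8/84) = -5.4650°
wrap1 = π − 2β = 190.9300°
wrap2 = π + 2β = 169.0700°
tangent length = C·cosβ = 83.6182
L = r1·wrap1 + r2·wrap2 + 2·C·cosβ = 16·3.3324 + 8·2.9508 + 2·83.6182 = 244.1607

L=244.161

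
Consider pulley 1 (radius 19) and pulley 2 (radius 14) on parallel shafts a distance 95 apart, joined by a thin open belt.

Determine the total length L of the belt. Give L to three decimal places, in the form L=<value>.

L=293.936

open belt: β = asin((r2−r1)/C) = asin(-5/95) = -3.0170°
wrap1 = π − 2β = 186.0339°
wrap2 = π + 2β = 173.9661°
tangent length = C·cosβ = 94.8683
L = r1·wrap1 + r2·wrap2 + 2·C·cosβ = 19·3.2469 + 14·3.0363 + 2·94.8683 = 293.9358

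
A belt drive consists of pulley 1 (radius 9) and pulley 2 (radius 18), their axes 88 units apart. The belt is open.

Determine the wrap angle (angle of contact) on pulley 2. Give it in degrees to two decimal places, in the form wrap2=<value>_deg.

open belt: β = asin((r2−r1)/C) = asin(9/88) = 5.8701°
wrap1 = π − 2β = 168.2599°
wrap2 = π + 2β = 191.7401°

wrap2=191.74_deg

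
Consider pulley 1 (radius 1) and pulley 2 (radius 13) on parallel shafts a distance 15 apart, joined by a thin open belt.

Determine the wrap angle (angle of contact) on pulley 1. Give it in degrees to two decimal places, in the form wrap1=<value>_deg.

open belt: β = asin((r2−r1)/C) = asin(12/15) = 53.1301°
wrap1 = π − 2β = 73.7398°
wrap2 = π + 2β = 286.2602°

wrap1=73.74_deg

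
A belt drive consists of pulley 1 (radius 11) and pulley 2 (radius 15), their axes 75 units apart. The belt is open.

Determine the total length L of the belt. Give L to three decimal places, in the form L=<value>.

open belt: β = asin((r2−r1)/C) = asin(4/75) = 3.0572°
wrap1 = π − 2β = 173.8855°
wrap2 = π + 2β = 186.1145°
tangent length = C·cosβ = 74.8933
L = r1·wrap1 + r2·wrap2 + 2·C·cosβ = 11·3.0349 + 15·3.2483 + 2·74.8933 = 231.8948

L=231.895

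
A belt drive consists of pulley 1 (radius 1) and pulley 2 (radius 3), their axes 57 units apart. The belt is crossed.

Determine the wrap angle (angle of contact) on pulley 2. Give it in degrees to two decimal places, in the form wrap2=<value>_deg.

wrap2=188.05_deg

crossed belt: β = asin((r1+r2)/C) = asin(4/57) = 4.0241°
wrap1 = wrap2 = π + 2β = 188.0481°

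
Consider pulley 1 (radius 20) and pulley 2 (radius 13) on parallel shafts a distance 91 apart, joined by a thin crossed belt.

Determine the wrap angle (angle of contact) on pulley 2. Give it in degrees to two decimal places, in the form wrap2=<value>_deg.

crossed belt: β = asin((r1+r2)/C) = asin(33/91) = 21.2623°
wrap1 = wrap2 = π + 2β = 222.5245°

wrap2=222.52_deg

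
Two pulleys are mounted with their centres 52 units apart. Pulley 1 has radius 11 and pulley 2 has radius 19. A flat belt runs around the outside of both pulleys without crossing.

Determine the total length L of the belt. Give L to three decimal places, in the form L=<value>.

open belt: β = asin((r2−r1)/C) = asin(8/52) = 8.8499°
wrap1 = π − 2β = 162.3002°
wrap2 = π + 2β = 197.6998°
tangent length = C·cosβ = 51.3809
L = r1·wrap1 + r2·wrap2 + 2·C·cosβ = 11·2.8327 + 19·3.4505 + 2·51.3809 = 199.4810

L=199.481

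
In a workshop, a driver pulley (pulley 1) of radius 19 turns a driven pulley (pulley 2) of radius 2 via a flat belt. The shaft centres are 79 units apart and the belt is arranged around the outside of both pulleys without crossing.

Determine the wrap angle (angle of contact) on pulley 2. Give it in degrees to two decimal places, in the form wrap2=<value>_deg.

wrap2=155.15_deg

open belt: β = asin((r2−r1)/C) = asin(-17/79) = -12.4267°
wrap1 = π − 2β = 204.8533°
wrap2 = π + 2β = 155.1467°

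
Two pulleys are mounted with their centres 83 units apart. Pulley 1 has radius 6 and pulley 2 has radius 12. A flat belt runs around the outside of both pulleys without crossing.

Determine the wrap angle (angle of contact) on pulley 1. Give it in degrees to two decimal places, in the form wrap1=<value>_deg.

wrap1=171.71_deg

open belt: β = asin((r2−r1)/C) = asin(6/83) = 4.1455°
wrap1 = π − 2β = 171.7090°
wrap2 = π + 2β = 188.2910°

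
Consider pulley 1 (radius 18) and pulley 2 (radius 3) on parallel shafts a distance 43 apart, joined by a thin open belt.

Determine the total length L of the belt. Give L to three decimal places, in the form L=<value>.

L=157.261

open belt: β = asin((r2−r1)/C) = asin(-15/43) = -20.4162°
wrap1 = π − 2β = 220.8324°
wrap2 = π + 2β = 139.1676°
tangent length = C·cosβ = 40.2989
L = r1·wrap1 + r2·wrap2 + 2·C·cosβ = 18·3.8543 + 3·2.4289 + 2·40.2989 = 157.2611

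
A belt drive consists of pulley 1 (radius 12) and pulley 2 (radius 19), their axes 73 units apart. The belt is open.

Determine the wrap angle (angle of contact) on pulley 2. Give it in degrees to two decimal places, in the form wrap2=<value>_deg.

open belt: β = asin((r2−r1)/C) = asin(7/73) = 5.5026°
wrap1 = π − 2β = 168.9949°
wrap2 = π + 2β = 191.0051°

wrap2=191.01_deg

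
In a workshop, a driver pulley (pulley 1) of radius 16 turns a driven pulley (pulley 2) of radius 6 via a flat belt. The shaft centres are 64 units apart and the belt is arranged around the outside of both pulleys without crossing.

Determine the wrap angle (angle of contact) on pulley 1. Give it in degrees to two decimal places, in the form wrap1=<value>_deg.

open belt: β = asin((r2−r1)/C) = asin(-10/64) = -8.9893°
wrap1 = π − 2β = 197.9786°
wrap2 = π + 2β = 162.0214°

wrap1=197.98_deg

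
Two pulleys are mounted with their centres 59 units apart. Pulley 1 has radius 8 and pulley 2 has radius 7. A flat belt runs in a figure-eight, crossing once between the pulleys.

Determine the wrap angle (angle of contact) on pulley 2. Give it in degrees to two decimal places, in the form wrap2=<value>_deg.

crossed belt: β = asin((r1+r2)/C) = asin(15/59) = 14.7284°
wrap1 = wrap2 = π + 2β = 209.4568°

wrap2=209.46_deg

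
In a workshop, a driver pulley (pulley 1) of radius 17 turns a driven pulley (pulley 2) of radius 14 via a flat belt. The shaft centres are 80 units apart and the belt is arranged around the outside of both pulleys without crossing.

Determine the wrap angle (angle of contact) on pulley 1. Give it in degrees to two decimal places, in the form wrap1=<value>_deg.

wrap1=184.30_deg

open belt: β = asin((r2−r1)/C) = asin(-3/80) = -2.1491°
wrap1 = π − 2β = 184.2982°
wrap2 = π + 2β = 175.7018°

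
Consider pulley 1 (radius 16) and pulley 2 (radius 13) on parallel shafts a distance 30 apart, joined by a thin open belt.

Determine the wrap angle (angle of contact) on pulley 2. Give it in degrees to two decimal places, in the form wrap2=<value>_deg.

open belt: β = asin((r2−r1)/C) = asin(-3/30) = -5.7392°
wrap1 = π − 2β = 191.4783°
wrap2 = π + 2β = 168.5217°

wrap2=168.52_deg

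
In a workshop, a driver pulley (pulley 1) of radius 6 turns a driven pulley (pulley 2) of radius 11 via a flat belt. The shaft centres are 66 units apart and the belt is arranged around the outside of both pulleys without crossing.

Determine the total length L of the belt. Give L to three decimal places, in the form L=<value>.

L=185.786

open belt: β = asin((r2−r1)/C) = asin(5/66) = 4.3448°
wrap1 = π − 2β = 171.3105°
wrap2 = π + 2β = 188.6895°
tangent length = C·cosβ = 65.8103
L = r1·wrap1 + r2·wrap2 + 2·C·cosβ = 6·2.9899 + 11·3.2933 + 2·65.8103 = 185.7860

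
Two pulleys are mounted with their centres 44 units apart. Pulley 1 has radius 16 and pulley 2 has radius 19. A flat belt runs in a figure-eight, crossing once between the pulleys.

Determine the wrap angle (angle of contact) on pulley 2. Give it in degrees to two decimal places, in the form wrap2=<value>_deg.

crossed belt: β = asin((r1+r2)/C) = asin(35/44) = 52.6982°
wrap1 = wrap2 = π + 2β = 285.3964°

wrap2=285.40_deg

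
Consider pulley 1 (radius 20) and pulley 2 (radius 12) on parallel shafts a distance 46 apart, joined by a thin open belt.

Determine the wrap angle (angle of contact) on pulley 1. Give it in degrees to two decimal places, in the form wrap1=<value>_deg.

wrap1=200.03_deg

open belt: β = asin((r2−r1)/C) = asin(-8/46) = -10.0154°
wrap1 = π − 2β = 200.0308°
wrap2 = π + 2β = 159.9692°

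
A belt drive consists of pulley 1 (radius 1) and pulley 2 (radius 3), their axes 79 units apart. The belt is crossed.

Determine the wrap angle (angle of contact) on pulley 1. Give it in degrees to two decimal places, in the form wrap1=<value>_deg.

wrap1=185.80_deg

crossed belt: β = asin((r1+r2)/C) = asin(4/79) = 2.9023°
wrap1 = wrap2 = π + 2β = 185.8046°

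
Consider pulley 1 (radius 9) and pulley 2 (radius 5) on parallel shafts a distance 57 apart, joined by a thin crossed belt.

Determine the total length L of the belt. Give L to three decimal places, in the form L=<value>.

crossed belt: β = asin((r1+r2)/C) = asin(14/57) = 14.2181°
wrap1 = wrap2 = π + 2β = 208.4362°
tangent length = C·cosβ = 55.2540
L = (r1+r2)·wrap + 2·C·cosβ = 14·3.6379 + 2·55.2540 = 161.4385

L=161.439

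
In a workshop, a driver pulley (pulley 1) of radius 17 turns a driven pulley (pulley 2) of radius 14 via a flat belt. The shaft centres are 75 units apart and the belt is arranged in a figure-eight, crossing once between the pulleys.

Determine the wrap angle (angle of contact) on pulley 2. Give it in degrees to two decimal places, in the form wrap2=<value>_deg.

crossed belt: β = asin((r1+r2)/C) = asin(31/75) = 24.4144°
wrap1 = wrap2 = π + 2β = 228.8288°

wrap2=228.83_deg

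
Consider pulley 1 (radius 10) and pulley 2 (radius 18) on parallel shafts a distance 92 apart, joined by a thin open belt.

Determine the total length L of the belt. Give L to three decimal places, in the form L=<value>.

open belt: β = asin((r2−r1)/C) = asin(8/92) = 4.9885°
wrap1 = π − 2β = 170.0229°
wrap2 = π + 2β = 189.9771°
tangent length = C·cosβ = 91.6515
L = r1·wrap1 + r2·wrap2 + 2·C·cosβ = 10·2.9675 + 18·3.3157 + 2·91.6515 = 272.6607

L=272.661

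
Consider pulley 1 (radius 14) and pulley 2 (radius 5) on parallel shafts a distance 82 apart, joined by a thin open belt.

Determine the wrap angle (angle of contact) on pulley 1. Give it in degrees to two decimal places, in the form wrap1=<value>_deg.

wrap1=192.60_deg

open belt: β = asin((r2−r1)/C) = asin(-9/82) = -6.3013°
wrap1 = π − 2β = 192.6025°
wrap2 = π + 2β = 167.3975°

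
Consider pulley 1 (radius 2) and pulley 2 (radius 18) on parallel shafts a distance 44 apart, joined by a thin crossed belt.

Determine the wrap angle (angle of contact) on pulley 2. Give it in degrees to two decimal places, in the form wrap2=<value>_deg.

crossed belt: β = asin((r1+r2)/C) = asin(20/44) = 27.0357°
wrap1 = wrap2 = π + 2β = 234.0714°

wrap2=234.07_deg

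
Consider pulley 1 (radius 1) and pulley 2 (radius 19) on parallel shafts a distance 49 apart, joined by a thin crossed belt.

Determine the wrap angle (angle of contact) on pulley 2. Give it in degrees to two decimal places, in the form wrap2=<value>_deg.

crossed belt: β = asin((r1+r2)/C) = asin(20/49) = 24.0895°
wrap1 = wrap2 = π + 2β = 228.1790°

wrap2=228.18_deg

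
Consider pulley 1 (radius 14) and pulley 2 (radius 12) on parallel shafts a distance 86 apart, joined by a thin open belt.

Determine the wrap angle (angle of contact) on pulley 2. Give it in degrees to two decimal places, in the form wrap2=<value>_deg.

wrap2=177.33_deg

open belt: β = asin((r2−r1)/C) = asin(-2/86) = -1.3326°
wrap1 = π − 2β = 182.6652°
wrap2 = π + 2β = 177.3348°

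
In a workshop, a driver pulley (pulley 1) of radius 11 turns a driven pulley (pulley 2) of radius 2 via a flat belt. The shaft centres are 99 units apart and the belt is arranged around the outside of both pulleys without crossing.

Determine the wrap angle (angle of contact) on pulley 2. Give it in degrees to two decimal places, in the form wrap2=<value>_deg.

wrap2=169.57_deg

open belt: β = asin((r2−r1)/C) = asin(-9/99) = -5.2159°
wrap1 = π − 2β = 190.4318°
wrap2 = π + 2β = 169.5682°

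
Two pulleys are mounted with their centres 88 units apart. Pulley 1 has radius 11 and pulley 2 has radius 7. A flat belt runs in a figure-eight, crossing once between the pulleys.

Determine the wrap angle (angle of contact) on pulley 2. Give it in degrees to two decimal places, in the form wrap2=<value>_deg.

wrap2=203.61_deg

crossed belt: β = asin((r1+r2)/C) = asin(18/88) = 11.8029°
wrap1 = wrap2 = π + 2β = 203.6058°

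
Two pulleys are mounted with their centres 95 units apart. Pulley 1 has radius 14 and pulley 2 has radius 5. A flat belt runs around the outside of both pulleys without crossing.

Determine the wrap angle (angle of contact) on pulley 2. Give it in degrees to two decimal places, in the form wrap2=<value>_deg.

open belt: β = asin((r2−r1)/C) = asin(-9/95) = -5.4362°
wrap1 = π − 2β = 190.8723°
wrap2 = π + 2β = 169.1277°

wrap2=169.13_deg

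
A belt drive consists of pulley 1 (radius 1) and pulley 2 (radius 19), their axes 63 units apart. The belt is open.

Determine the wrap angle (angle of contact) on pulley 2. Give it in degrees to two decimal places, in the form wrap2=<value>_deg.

wrap2=213.20_deg

open belt: β = asin((r2−r1)/C) = asin(18/63) = 16.6015°
wrap1 = π − 2β = 146.7969°
wrap2 = π + 2β = 213.2031°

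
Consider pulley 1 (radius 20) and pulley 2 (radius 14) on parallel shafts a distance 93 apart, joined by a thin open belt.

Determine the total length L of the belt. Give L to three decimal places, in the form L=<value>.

L=293.201

open belt: β = asin((r2−r1)/C) = asin(-6/93) = -3.6991°
wrap1 = π − 2β = 187.3981°
wrap2 = π + 2β = 172.6019°
tangent length = C·cosβ = 92.8062
L = r1·wrap1 + r2·wrap2 + 2·C·cosβ = 20·3.2707 + 14·3.0125 + 2·92.8062 = 293.2014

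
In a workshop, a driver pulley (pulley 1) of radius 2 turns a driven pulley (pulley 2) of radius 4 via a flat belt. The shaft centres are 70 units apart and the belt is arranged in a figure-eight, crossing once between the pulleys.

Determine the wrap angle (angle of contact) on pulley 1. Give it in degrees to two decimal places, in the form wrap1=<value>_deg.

wrap1=189.83_deg

crossed belt: β = asin((r1+r2)/C) = asin(6/70) = 4.9171°
wrap1 = wrap2 = π + 2β = 189.8342°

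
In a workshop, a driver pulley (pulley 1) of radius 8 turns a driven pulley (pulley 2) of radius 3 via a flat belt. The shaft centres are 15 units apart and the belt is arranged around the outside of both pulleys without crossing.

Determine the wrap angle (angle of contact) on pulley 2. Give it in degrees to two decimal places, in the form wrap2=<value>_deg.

wrap2=141.06_deg

open belt: β = asin((r2−r1)/C) = asin(-5/15) = -19.4712°
wrap1 = π − 2β = 218.9424°
wrap2 = π + 2β = 141.0576°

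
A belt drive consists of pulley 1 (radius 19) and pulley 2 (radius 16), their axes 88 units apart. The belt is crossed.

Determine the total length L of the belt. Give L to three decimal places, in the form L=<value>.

L=300.069

crossed belt: β = asin((r1+r2)/C) = asin(35/88) = 23.4362°
wrap1 = wrap2 = π + 2β = 226.8724°
tangent length = C·cosβ = 80.7403
L = (r1+r2)·wrap + 2·C·cosβ = 35·3.9597 + 2·80.7403 = 300.0691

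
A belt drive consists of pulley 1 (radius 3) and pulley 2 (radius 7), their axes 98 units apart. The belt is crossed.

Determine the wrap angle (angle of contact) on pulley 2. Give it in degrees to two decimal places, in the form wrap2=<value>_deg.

wrap2=191.71_deg

crossed belt: β = asin((r1+r2)/C) = asin(10/98) = 5.8567°
wrap1 = wrap2 = π + 2β = 191.7134°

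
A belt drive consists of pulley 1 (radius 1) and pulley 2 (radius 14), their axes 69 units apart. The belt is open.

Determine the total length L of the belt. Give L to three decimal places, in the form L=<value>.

L=187.580

open belt: β = asin((r2−r1)/C) = asin(13/69) = 10.8598°
wrap1 = π − 2β = 158.2805°
wrap2 = π + 2β = 201.7195°
tangent length = C·cosβ = 67.7643
L = r1·wrap1 + r2·wrap2 + 2·C·cosβ = 1·2.7625 + 14·3.5207 + 2·67.7643 = 187.5805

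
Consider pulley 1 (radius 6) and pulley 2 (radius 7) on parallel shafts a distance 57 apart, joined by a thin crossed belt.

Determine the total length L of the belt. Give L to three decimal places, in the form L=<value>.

crossed belt: β = asin((r1+r2)/C) = asin(13/57) = 13.1835°
wrap1 = wrap2 = π + 2β = 206.3670°
tangent length = C·cosβ = 55.4977
L = (r1+r2)·wrap + 2·C·cosβ = 13·3.6018 + 2·55.4977 = 157.8187

L=157.819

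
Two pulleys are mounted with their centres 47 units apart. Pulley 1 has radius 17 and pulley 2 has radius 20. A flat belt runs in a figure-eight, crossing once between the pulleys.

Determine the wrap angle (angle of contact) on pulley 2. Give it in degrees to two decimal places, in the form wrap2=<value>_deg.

wrap2=283.86_deg

crossed belt: β = asin((r1+r2)/C) = asin(37/47) = 51.9278°
wrap1 = wrap2 = π + 2β = 283.8555°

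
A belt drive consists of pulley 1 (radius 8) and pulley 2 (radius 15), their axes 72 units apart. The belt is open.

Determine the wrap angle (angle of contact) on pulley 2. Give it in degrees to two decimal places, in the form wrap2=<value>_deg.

open belt: β = asin((r2−r1)/C) = asin(7/72) = 5.5792°
wrap1 = π − 2β = 168.8415°
wrap2 = π + 2β = 191.1585°

wrap2=191.16_deg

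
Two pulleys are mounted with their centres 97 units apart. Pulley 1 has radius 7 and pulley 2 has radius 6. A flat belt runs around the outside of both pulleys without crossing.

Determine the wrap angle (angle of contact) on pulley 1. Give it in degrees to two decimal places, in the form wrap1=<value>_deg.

wrap1=181.18_deg

open belt: β = asin((r2−r1)/C) = asin(-1/97) = -0.5907°
wrap1 = π − 2β = 181.1814°
wrap2 = π + 2β = 178.8186°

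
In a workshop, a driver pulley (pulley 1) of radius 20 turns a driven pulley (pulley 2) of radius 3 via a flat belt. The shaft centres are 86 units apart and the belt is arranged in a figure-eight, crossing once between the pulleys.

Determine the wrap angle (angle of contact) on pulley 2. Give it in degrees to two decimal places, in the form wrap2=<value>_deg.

wrap2=211.02_deg

crossed belt: β = asin((r1+r2)/C) = asin(23/86) = 15.5121°
wrap1 = wrap2 = π + 2β = 211.0242°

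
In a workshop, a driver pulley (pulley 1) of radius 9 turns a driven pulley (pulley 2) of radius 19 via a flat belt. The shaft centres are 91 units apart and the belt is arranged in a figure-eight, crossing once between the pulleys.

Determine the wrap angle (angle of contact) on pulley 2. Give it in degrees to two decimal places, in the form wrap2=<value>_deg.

crossed belt: β = asin((r1+r2)/C) = asin(28/91) = 17.9202°
wrap1 = wrap2 = π + 2β = 215.8404°

wrap2=215.84_deg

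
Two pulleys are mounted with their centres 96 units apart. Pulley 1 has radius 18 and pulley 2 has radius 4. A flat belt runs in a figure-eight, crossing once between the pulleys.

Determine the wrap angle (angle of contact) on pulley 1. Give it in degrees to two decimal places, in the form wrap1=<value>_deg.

crossed belt: β = asin((r1+r2)/C) = asin(22/96) = 13.2480°
wrap1 = wrap2 = π + 2β = 206.4960°

wrap1=206.50_deg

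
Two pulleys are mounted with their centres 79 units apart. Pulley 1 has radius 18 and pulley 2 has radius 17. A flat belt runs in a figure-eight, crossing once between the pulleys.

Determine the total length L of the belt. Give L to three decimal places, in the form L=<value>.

crossed belt: β = asin((r1+r2)/C) = asin(35/79) = 26.2979°
wrap1 = wrap2 = π + 2β = 232.5958°
tangent length = C·cosβ = 70.8237
L = (r1+r2)·wrap + 2·C·cosβ = 35·4.0596 + 2·70.8237 = 283.7321

L=283.732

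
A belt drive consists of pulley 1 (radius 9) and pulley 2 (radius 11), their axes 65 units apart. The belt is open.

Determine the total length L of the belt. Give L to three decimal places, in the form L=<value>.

open belt: β = asin((r2−r1)/C) = asin(2/65) = 1.7632°
wrap1 = π − 2β = 176.4735°
wrap2 = π + 2β = 183.5265°
tangent length = C·cosβ = 64.9692
L = r1·wrap1 + r2·wrap2 + 2·C·cosβ = 9·3.0800 + 11·3.2031 + 2·64.9692 = 192.8934

L=192.893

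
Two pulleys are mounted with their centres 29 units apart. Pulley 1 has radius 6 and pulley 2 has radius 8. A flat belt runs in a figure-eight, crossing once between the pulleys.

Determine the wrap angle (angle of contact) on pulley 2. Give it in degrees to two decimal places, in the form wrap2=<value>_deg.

wrap2=237.73_deg

crossed belt: β = asin((r1+r2)/C) = asin(14/29) = 28.8657°
wrap1 = wrap2 = π + 2β = 237.7315°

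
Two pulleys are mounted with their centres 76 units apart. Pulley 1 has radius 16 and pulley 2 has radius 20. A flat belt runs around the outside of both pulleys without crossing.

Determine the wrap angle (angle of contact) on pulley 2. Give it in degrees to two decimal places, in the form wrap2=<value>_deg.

wrap2=186.03_deg

open belt: β = asin((r2−r1)/C) = asin(4/76) = 3.0170°
wrap1 = π − 2β = 173.9661°
wrap2 = π + 2β = 186.0339°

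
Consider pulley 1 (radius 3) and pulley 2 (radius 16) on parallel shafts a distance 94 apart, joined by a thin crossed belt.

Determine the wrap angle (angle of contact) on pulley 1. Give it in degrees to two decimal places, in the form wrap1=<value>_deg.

crossed belt: β = asin((r1+r2)/C) = asin(19/94) = 11.6614°
wrap1 = wrap2 = π + 2β = 203.3228°

wrap1=203.32_deg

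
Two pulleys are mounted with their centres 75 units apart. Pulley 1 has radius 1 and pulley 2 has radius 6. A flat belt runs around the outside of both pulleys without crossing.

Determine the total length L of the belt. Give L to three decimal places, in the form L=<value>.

L=172.325

open belt: β = asin((r2−r1)/C) = asin(5/75) = 3.8226°
wrap1 = π − 2β = 172.3549°
wrap2 = π + 2β = 187.6451°
tangent length = C·cosβ = 74.8331
L = r1·wrap1 + r2·wrap2 + 2·C·cosβ = 1·3.0082 + 6·3.2750 + 2·74.8331 = 172.3246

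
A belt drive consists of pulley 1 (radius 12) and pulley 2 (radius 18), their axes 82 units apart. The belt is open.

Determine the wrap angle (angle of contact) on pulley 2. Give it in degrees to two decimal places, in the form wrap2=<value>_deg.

wrap2=188.39_deg

open belt: β = asin((r2−r1)/C) = asin(6/82) = 4.1961°
wrap1 = π − 2β = 171.6078°
wrap2 = π + 2β = 188.3922°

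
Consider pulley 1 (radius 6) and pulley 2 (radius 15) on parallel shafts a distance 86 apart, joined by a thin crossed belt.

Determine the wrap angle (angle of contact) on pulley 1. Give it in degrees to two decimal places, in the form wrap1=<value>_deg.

wrap1=208.27_deg

crossed belt: β = asin((r1+r2)/C) = asin(21/86) = 14.1337°
wrap1 = wrap2 = π + 2β = 208.2675°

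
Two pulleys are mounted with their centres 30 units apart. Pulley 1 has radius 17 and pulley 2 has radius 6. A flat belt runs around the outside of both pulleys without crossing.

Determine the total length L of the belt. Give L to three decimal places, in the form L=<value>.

open belt: β = asin((r2−r1)/C) = asin(-11/30) = -21.5102°
wrap1 = π − 2β = 223.0204°
wrap2 = π + 2β = 136.9796°
tangent length = C·cosβ = 27.9106
L = r1·wrap1 + r2·wrap2 + 2·C·cosβ = 17·3.8924 + 6·2.3907 + 2·27.9106 = 136.3371

L=136.337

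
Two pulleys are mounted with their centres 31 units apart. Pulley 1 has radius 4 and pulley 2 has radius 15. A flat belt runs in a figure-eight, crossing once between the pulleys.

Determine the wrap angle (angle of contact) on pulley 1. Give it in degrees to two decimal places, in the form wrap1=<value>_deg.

wrap1=255.60_deg

crossed belt: β = asin((r1+r2)/C) = asin(19/31) = 37.7997°
wrap1 = wrap2 = π + 2β = 255.5994°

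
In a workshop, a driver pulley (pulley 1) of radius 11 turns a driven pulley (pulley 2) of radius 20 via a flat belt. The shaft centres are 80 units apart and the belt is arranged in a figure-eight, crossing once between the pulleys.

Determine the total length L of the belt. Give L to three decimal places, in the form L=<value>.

crossed belt: β = asin((r1+r2)/C) = asin(31/80) = 22.7990°
wrap1 = wrap2 = π + 2β = 225.5981°
tangent length = C·cosβ = 73.7496
L = (r1+r2)·wrap + 2·C·cosβ = 31·3.9374 + 2·73.7496 = 269.5595

L=269.559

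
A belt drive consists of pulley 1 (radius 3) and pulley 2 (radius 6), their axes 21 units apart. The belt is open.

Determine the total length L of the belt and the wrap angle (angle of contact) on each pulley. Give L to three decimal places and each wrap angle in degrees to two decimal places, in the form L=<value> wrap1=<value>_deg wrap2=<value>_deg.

open belt: β = asin((r2−r1)/C) = asin(3/21) = 8.2132°
wrap1 = π − 2β = 163.5736°
wrap2 = π + 2β = 196.4264°
tangent length = C·cosβ = 20.7846
L = r1·wrap1 + r2·wrap2 + 2·C·cosβ = 3·2.8549 + 6·3.4283 + 2·20.7846 = 70.7036

L=70.704 wrap1=163.57_deg wrap2=196.43_deg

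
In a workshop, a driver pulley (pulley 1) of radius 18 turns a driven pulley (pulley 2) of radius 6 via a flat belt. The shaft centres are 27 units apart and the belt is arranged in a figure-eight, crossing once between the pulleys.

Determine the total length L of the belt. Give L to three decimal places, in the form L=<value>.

crossed belt: β = asin((r1+r2)/C) = asin(24/27) = 62.7340°
wrap1 = wrap2 = π + 2β = 305.4679°
tangent length = C·cosβ = 12.3693
L = (r1+r2)·wrap + 2·C·cosβ = 24·5.3314 + 2·12.3693 = 152.6927

L=152.693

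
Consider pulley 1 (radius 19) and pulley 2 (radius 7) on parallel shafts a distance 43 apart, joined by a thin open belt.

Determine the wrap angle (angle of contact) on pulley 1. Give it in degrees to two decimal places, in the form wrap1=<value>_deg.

wrap1=212.41_deg

open belt: β = asin((r2−r1)/C) = asin(-12/43) = -16.2047°
wrap1 = π − 2β = 212.4094°
wrap2 = π + 2β = 147.5906°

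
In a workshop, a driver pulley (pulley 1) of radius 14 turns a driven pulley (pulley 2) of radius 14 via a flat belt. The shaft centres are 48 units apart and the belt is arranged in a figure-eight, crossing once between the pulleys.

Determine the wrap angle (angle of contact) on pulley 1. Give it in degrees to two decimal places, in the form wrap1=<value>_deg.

crossed belt: β = asin((r1+r2)/C) = asin(28/48) = 35.6853°
wrap1 = wrap2 = π + 2β = 251.3707°

wrap1=251.37_deg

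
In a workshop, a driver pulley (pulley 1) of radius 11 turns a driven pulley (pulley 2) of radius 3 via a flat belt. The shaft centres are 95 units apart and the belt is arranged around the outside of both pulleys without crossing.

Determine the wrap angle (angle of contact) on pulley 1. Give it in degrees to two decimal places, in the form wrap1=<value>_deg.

wrap1=189.66_deg

open belt: β = asin((r2−r1)/C) = asin(-8/95) = -4.8306°
wrap1 = π − 2β = 189.6613°
wrap2 = π + 2β = 170.3387°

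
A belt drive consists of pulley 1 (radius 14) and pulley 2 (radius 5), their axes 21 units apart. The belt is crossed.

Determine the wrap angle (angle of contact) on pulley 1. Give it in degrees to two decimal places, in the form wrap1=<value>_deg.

wrap1=309.58_deg

crossed belt: β = asin((r1+r2)/C) = asin(19/21) = 64.7912°
wrap1 = wrap2 = π + 2β = 309.5825°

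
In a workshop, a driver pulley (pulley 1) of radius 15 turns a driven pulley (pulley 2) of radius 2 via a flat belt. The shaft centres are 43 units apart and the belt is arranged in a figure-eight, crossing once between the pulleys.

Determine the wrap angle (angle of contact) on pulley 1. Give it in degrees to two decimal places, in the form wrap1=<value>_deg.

wrap1=226.58_deg

crossed belt: β = asin((r1+r2)/C) = asin(17/43) = 23.2877°
wrap1 = wrap2 = π + 2β = 226.5755°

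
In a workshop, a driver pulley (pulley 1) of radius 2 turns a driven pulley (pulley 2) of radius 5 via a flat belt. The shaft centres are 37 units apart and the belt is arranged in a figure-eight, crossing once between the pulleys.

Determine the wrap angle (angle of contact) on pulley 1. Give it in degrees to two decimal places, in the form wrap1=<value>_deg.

wrap1=201.81_deg

crossed belt: β = asin((r1+r2)/C) = asin(7/37) = 10.9055°
wrap1 = wrap2 = π + 2β = 201.8109°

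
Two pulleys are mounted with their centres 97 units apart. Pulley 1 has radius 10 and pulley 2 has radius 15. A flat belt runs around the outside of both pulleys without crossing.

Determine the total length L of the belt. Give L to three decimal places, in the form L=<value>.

L=272.798

open belt: β = asin((r2−r1)/C) = asin(5/97) = 2.9547°
wrap1 = π − 2β = 174.0906°
wrap2 = π + 2β = 185.9094°
tangent length = C·cosβ = 96.8710
L = r1·wrap1 + r2·wrap2 + 2·C·cosβ = 10·3.0385 + 15·3.2447 + 2·96.8710 = 272.7976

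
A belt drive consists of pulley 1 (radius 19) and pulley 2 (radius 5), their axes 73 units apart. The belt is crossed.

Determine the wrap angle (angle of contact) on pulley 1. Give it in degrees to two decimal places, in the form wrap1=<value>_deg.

crossed belt: β = asin((r1+r2)/C) = asin(24/73) = 19.1940°
wrap1 = wrap2 = π + 2β = 218.3879°

wrap1=218.39_deg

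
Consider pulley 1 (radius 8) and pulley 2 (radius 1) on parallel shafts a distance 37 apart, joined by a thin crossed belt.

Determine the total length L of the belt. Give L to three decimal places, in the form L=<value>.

crossed belt: β = asin((r1+r2)/C) = asin(9/37) = 14.0780°
wrap1 = wrap2 = π + 2β = 208.1561°
tangent length = C·cosβ = 35.8887
L = (r1+r2)·wrap + 2·C·cosβ = 9·3.6330 + 2·35.8887 = 104.4745

L=104.475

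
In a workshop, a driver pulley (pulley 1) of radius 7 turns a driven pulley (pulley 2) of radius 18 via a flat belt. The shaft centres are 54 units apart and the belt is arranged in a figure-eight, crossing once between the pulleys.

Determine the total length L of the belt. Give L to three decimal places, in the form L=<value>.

crossed belt: β = asin((r1+r2)/C) = asin(25/54) = 27.5785°
wrap1 = wrap2 = π + 2β = 235.1569°
tangent length = C·cosβ = 47.8644
L = (r1+r2)·wrap + 2·C·cosβ = 25·4.1043 + 2·47.8644 = 198.3354

L=198.335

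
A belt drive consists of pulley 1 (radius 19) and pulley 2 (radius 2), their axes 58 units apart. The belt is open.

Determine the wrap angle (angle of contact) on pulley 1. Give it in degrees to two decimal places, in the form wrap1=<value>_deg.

open belt: β = asin((r2−r1)/C) = asin(-17/58) = -17.0438°
wrap1 = π − 2β = 214.0877°
wrap2 = π + 2β = 145.9123°

wrap1=214.09_deg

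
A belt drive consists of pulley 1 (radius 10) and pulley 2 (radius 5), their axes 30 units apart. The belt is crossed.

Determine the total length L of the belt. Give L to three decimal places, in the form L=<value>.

L=114.793

crossed belt: β = asin((r1+r2)/C) = asin(15/30) = 30.0000°
wrap1 = wrap2 = π + 2β = 240.0000°
tangent length = C·cosβ = 25.9808
L = (r1+r2)·wrap + 2·C·cosβ = 15·4.1888 + 2·25.9808 = 114.7934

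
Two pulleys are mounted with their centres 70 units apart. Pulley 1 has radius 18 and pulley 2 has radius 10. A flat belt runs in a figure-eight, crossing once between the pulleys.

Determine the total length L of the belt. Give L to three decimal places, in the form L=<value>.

crossed belt: β = asin((r1+r2)/C) = asin(28/70) = 23.5782°
wrap1 = wrap2 = π + 2β = 227.1564°
tangent length = C·cosβ = 64.1561
L = (r1+r2)·wrap + 2·C·cosβ = 28·3.9646 + 2·64.1561 = 239.3217

L=239.322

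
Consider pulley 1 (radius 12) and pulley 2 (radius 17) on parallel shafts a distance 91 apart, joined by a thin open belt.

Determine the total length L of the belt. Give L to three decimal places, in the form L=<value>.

open belt: β = asin((r2−r1)/C) = asin(5/91) = 3.1497°
wrap1 = π − 2β = 173.7006°
wrap2 = π + 2β = 186.2994°
tangent length = C·cosβ = 90.8625
L = r1·wrap1 + r2·wrap2 + 2·C·cosβ = 12·3.0316 + 17·3.2515 + 2·90.8625 = 273.3810

L=273.381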